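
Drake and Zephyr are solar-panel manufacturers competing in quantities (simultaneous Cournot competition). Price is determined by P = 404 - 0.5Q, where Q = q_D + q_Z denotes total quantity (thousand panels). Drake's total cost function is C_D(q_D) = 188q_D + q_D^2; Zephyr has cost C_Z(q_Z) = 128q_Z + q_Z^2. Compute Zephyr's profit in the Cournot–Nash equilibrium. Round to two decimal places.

Drake's profit: π_D = (404 - 0.5Q)q_D - (188q_D + q_D²). Setting ∂π_D/∂q_D = 0: 216 - 3q_D - (1/2)(q_Z) = 0.
Zephyr's profit: π_Z = (404 - 0.5Q)q_Z - (128q_Z + q_Z²). Setting ∂π_Z/∂q_Z = 0: 276 - 3q_Z - (1/2)(q_D) = 0.
Rearranging gives the reaction functions q_D = (216 - (1/2)q_Z)/3 and q_Z = (276 - (1/2)q_D)/3.
Solving the pair: q_D = 408/7, q_Z = 576/7.
Price P = 404 - (1/2)·(984/7) = 333.7143.
Zephyr's profit: 333.7143·(576/7) - 128·(576/7) - (576/7)² = 10156.4082.

10156.41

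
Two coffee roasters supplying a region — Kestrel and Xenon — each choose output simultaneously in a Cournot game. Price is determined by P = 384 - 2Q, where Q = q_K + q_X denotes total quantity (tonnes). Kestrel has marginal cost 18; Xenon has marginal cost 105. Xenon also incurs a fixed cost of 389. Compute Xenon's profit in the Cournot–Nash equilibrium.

1659

Kestrel's profit: π_K = (384 - 2Q)q_K - (18q_K). Setting ∂π_K/∂q_K = 0: 366 - 4q_K - 2(q_X) = 0.
Xenon's first-order condition: 279 - 4q_X - 2(q_K) = 0.
So q_K = (366 - 2q_X)/4 and q_X = (279 - 2q_K)/4.
Solving the pair: q_K = 151/2, q_X = 32.
Price P = 384 - 2·(215/2) = 169.
Xenon's profit: (169 - 105)·32 - 389 = 1659.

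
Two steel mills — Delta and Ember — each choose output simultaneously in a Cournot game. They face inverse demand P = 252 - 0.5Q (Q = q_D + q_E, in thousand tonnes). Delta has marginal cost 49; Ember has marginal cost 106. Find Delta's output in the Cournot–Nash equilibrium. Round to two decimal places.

173.33

Delta's profit: π_D = (252 - 0.5Q)q_D - (49q_D). Setting ∂π_D/∂q_D = 0: 203 - q_D - (1/2)(q_E) = 0.
Ember's first-order condition: 146 - q_E - (1/2)(q_D) = 0.
Rearranging gives the reaction functions q_D = (203 - (1/2)q_E) and q_E = (146 - (1/2)q_D).
Substituting one into the other gives q_D = 520/3 and q_E = 178/3.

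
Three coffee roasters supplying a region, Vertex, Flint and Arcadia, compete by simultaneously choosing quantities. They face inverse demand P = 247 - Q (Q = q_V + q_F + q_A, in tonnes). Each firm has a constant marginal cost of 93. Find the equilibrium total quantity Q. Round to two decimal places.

Each firm earns π_i = (247 - Q)q_i - 93q_i.
Setting ∂π_i/∂q_i = 0 with rivals' quantities fixed: 154 - 2q_i - Σ_{j≠i} q_j = 0.
With identical firms every q_j equals q_i, so Σ_{j≠i} q_j = 2q_i and 154 = 4q_i, giving q_i = 77/2.
Total output Q = 77/2 + 77/2 + 77/2 = 231/2.

115.50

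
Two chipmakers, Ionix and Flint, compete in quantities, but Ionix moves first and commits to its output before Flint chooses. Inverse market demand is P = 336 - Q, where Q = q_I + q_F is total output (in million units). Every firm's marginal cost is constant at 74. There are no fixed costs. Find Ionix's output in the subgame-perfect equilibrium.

131

The follower Flint best-responds to any q_I: π_F = (336 - Q)q_F - 74q_F.
∂π_F/∂q_F = 262 - q_I - 2q_F = 0 gives the reaction function q_F = (262 - q_I)/2.
The leader anticipates this reaction. Substituting into P = 336 - Q gives P = 205 - (1/2)q_I, so π_I = (205 - (1/2)q_I)q_I - 74q_I.
Leader FOC: 131 - q_I = 0, so q_I = 131.
Then q_F = (262 - 131)/2 = 131/2.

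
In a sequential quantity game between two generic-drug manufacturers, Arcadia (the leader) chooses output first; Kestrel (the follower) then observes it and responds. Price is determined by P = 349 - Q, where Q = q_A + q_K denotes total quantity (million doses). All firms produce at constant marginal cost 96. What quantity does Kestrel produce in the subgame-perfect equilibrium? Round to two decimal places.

63.25

The follower Kestrel best-responds to any q_A: π_K = (349 - Q)q_K - 96q_K.
Setting the follower's marginal profit to zero, 253 - q_A - 2q_K = 0, i.e. q_K = (253 - q_A)/2.
The leader anticipates this reaction. Substituting into P = 349 - Q gives P = 445/2 - (1/2)q_A, so π_A = (445/2 - (1/2)q_A)q_A - 96q_A.
Maximising: ∂π_A/∂q_A = 253/2 - q_A = 0, giving q_A = 253/2.
Then q_K = (253 - 253/2)/2 = 253/4.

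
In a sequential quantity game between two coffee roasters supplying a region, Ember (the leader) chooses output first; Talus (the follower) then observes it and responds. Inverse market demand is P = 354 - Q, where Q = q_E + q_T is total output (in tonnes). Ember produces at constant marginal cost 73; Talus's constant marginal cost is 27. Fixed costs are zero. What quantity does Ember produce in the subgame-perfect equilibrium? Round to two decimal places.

117.50

Solve by backward induction. Given q_E, the follower Talus maximises π_T = (354 - q_E - q_T)q_T - 27q_T.
∂π_T/∂q_T = 327 - q_E - 2q_T = 0 gives the reaction function q_T = (327 - q_E)/2.
Ember substitutes q_T(q_E) into its own profit: π_E = q_E(354 - q_E - (327 - q_E)/2) - 73q_E = (381/2 - (1/2)q_E)q_E - 73q_E.
Leader FOC: 235/2 - q_E = 0, so q_E = 235/2.
Then q_T = (327 - 235/2)/2 = 419/4.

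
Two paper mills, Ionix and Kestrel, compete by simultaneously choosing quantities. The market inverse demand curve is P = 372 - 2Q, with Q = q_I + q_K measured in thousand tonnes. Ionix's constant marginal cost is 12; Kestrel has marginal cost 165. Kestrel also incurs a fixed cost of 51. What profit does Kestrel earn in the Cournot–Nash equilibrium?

111

Ionix's profit: π_I = (372 - 2Q)q_I - (12q_I). Setting ∂π_I/∂q_I = 0: 360 - 4q_I - 2(q_K) = 0.
Kestrel's profit: π_K = (372 - 2Q)q_K - (165q_K). Setting ∂π_K/∂q_K = 0: 207 - 4q_K - 2(q_I) = 0.
Best responses: q_I = (360 - 2q_K)/4, q_K = (207 - 2q_I)/4.
Solving the pair: q_I = 171/2, q_K = 9.
Price P = 372 - 2·(189/2) = 183.
Kestrel's profit: (183 - 165)·9 - 51 = 111.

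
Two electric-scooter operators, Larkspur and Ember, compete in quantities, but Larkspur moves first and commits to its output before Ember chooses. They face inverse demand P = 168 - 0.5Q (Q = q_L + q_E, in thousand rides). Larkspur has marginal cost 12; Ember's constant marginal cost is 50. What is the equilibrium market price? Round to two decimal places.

Solve by backward induction. Given q_L, the follower Ember maximises π_E = (168 - (1/2)q_L - (1/2)q_E)q_E - 50q_E.
Setting the follower's marginal profit to zero, 118 - (1/2)q_L - q_E = 0, i.e. q_E = (118 - (1/2)q_L).
The leader anticipates this reaction. Substituting into P = 168 - 0.5Q gives P = 109 - (1/4)q_L, so π_L = (109 - (1/4)q_L)q_L - 12q_L.
Maximising: ∂π_L/∂q_L = 97 - (1/2)q_L = 0, giving q_L = 194.
Then q_E = (118 - (1/2)·194) = 21.
Total output Q = 215, so price P = 168 - (1/2)·215 = 121/2.

60.50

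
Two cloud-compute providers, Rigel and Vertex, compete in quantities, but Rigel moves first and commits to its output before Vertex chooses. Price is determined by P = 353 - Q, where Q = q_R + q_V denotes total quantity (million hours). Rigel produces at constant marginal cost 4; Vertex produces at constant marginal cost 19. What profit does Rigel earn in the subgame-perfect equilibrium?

Solve by backward induction. Given q_R, the follower Vertex maximises π_V = (353 - q_R - q_V)q_V - 19q_V.
Follower FOC: 334 - q_R - 2q_V = 0, so q_V(q_R) = (334 - q_R)/2.
The leader anticipates this reaction. Substituting into P = 353 - Q gives P = 186 - (1/2)q_R, so π_R = (186 - (1/2)q_R)q_R - 4q_R.
Leader FOC: 182 - q_R = 0, so q_R = 182.
Then q_V = (334 - 182)/2 = 76.
Price P = 353 - 258 = 95.
Rigel's profit: (95 - 4)·182 = 16562.

16562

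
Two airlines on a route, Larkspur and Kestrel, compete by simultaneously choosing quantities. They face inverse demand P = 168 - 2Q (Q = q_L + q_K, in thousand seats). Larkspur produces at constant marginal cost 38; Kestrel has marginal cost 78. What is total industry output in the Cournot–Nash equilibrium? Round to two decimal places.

Larkspur's profit: π_L = (168 - 2Q)q_L - (38q_L). Setting ∂π_L/∂q_L = 0: 130 - 4q_L - 2(q_K) = 0.
Kestrel's profit: π_K = (168 - 2Q)q_K - (78q_K). Setting ∂π_K/∂q_K = 0: 90 - 4q_K - 2(q_L) = 0.
So q_L = (130 - 2q_K)/4 and q_K = (90 - 2q_L)/4.
Solving the pair: q_L = 85/3, q_K = 25/3.
Total output Q = 85/3 + 25/3 = 110/3.

36.67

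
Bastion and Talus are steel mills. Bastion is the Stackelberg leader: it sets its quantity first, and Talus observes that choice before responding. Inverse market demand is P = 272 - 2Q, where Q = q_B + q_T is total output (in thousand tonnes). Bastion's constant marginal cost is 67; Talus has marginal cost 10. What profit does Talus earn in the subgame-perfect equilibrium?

4418

Solve by backward induction. Given q_B, the follower Talus maximises π_T = (272 - 2q_B - 2q_T)q_T - 10q_T.
Setting the follower's marginal profit to zero, 262 - 2q_B - 4q_T = 0, i.e. q_T = (262 - 2q_B)/4.
Bastion substitutes q_T(q_B) into its own profit: π_B = q_B(272 - 2q_B - (262 - 2q_B)/2) - 67q_B = (141 - q_B)q_B - 67q_B.
Leader FOC: 74 - 2q_B = 0, so q_B = 37.
Then q_T = (262 - 2·37)/4 = 47.
Price P = 272 - 2·84 = 104.
Talus's profit: (104 - 10)·47 = 4418.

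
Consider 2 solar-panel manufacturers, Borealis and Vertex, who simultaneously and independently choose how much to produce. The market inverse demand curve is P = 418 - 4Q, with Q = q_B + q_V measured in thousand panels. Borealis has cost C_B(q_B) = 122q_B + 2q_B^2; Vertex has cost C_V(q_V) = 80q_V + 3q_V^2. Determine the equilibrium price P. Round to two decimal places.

268.95

Borealis's profit: π_B = (418 - 4Q)q_B - (122q_B + 2q_B²). Setting ∂π_B/∂q_B = 0: 296 - 12q_B - 4(q_V) = 0.
Vertex's first-order condition: 338 - 14q_V - 4(q_B) = 0.
Best responses: q_B = (296 - 4q_V)/12, q_V = (338 - 4q_B)/14.
Solving the pair: q_B = 349/19, q_V = 359/19.
Total output Q = 708/19, so price P = 418 - 4·(708/19) = 268.9474.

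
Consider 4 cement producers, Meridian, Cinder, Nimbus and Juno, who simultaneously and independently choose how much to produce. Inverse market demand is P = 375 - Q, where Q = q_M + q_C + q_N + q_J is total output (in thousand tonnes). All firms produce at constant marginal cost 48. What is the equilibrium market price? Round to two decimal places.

113.40

A representative firm's profit is π_i = q_i(375 - Q) - 48q_i.
First-order condition (treating rivals' output as given): 327 - 2q_i - Σ_{j≠i} q_j = 0.
With identical firms every q_j equals q_i, so Σ_{j≠i} q_j = 3q_i and 327 = 5q_i, giving q_i = 327/5.
Total output Q = 1308/5, so price P = 375 - 1308/5 = 567/5.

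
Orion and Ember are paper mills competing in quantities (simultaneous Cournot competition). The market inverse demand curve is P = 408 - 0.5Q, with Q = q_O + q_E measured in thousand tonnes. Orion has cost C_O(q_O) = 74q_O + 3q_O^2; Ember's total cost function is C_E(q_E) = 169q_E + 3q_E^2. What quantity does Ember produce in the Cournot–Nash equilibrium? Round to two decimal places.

30.89

Orion's profit: π_O = (408 - 0.5Q)q_O - (74q_O + 3q_O²). Setting ∂π_O/∂q_O = 0: 334 - 7q_O - (1/2)(q_E) = 0.
Ember's profit: π_E = (408 - 0.5Q)q_E - (169q_E + 3q_E²). Setting ∂π_E/∂q_E = 0: 239 - 7q_E - (1/2)(q_O) = 0.
Best responses: q_O = (334 - (1/2)q_E)/7, q_E = (239 - (1/2)q_O)/7.
Solving the pair: q_O = 45.5077, q_E = 30.8923.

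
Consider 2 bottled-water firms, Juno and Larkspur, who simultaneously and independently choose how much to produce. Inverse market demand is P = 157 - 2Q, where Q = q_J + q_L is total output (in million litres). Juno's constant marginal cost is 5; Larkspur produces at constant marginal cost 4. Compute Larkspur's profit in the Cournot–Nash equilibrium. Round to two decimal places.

1317.56

Juno's profit: π_J = (157 - 2Q)q_J - (5q_J). Setting ∂π_J/∂q_J = 0: 152 - 4q_J - 2(q_L) = 0.
Larkspur's first-order condition: 153 - 4q_L - 2(q_J) = 0.
Rearranging gives the reaction functions q_J = (152 - 2q_L)/4 and q_L = (153 - 2q_J)/4.
Solving the pair: q_J = 151/6, q_L = 77/3.
Price P = 157 - 2·(305/6) = 166/3.
Larkspur's profit: (166/3 - 4)·(77/3) = 1317.5556.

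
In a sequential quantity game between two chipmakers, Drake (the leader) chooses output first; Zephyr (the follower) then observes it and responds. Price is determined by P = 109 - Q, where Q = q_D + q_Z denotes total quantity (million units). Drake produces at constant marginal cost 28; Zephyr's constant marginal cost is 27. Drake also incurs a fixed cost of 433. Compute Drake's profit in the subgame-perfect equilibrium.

The follower Zephyr best-responds to any q_D: π_Z = (109 - Q)q_Z - 27q_Z.
∂π_Z/∂q_Z = 82 - q_D - 2q_Z = 0 gives the reaction function q_Z = (82 - q_D)/2.
The leader anticipates this reaction. Substituting into P = 109 - Q gives P = 68 - (1/2)q_D, so π_D = (68 - (1/2)q_D)q_D - 28q_D.
Leader FOC: 40 - q_D = 0, so q_D = 40.
Then q_Z = (82 - 40)/2 = 21.
Price P = 109 - 61 = 48.
Drake's profit: (48 - 28)·40 - 433 = 367.

367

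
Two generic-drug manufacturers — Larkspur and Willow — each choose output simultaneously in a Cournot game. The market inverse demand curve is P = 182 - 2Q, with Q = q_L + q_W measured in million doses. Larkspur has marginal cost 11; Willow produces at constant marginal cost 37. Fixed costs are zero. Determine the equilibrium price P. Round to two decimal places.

Larkspur's profit: π_L = (182 - 2Q)q_L - (11q_L). Setting ∂π_L/∂q_L = 0: 171 - 4q_L - 2(q_W) = 0.
Willow's first-order condition: 145 - 4q_W - 2(q_L) = 0.
So q_L = (171 - 2q_W)/4 and q_W = (145 - 2q_L)/4.
Substituting one into the other gives q_L = 197/6 and q_W = 119/6.
Total output Q = 158/3, so price P = 182 - 2·(158/3) = 230/3.

76.67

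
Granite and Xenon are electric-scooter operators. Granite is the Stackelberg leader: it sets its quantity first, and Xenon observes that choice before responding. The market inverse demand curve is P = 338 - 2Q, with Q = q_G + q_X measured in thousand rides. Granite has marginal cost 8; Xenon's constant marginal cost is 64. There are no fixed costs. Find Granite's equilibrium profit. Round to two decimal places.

9312.25

Solve by backward induction. Given q_G, the follower Xenon maximises π_X = (338 - 2q_G - 2q_X)q_X - 64q_X.
Setting the follower's marginal profit to zero, 274 - 2q_G - 4q_X = 0, i.e. q_X = (274 - 2q_G)/4.
Granite substitutes q_X(q_G) into its own profit: π_G = q_G(338 - 2q_G - (274 - 2q_G)/2) - 8q_G = (201 - q_G)q_G - 8q_G.
Maximising: ∂π_G/∂q_G = 193 - 2q_G = 0, giving q_G = 193/2.
Then q_X = (274 - 2·(193/2))/4 = 81/4.
Price P = 338 - 2·(467/4) = 209/2.
Granite's profit: (209/2 - 8)·(193/2) = 9312.2500.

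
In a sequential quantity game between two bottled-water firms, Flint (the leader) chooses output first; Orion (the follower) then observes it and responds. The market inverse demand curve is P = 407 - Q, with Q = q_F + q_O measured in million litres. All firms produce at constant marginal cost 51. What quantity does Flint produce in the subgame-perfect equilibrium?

The follower Orion best-responds to any q_F: π_O = (407 - Q)q_O - 51q_O.
Setting the follower's marginal profit to zero, 356 - q_F - 2q_O = 0, i.e. q_O = (356 - q_F)/2.
Flint substitutes q_O(q_F) into its own profit: π_F = q_F(407 - q_F - (356 - q_F)/2) - 51q_F = (229 - (1/2)q_F)q_F - 51q_F.
Maximising: ∂π_F/∂q_F = 178 - q_F = 0, giving q_F = 178.
Then q_O = (356 - 178)/2 = 89.

178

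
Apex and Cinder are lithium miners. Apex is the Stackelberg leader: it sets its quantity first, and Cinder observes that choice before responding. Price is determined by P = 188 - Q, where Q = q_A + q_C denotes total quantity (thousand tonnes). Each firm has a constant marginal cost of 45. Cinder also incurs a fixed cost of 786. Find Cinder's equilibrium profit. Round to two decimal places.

The follower Cinder best-responds to any q_A: π_C = (188 - Q)q_C - 45q_C.
Follower FOC: 143 - q_A - 2q_C = 0, so q_C(q_A) = (143 - q_A)/2.
Apex substitutes q_C(q_A) into its own profit: π_A = q_A(188 - q_A - (143 - q_A)/2) - 45q_A = (233/2 - (1/2)q_A)q_A - 45q_A.
Maximising: ∂π_A/∂q_A = 143/2 - q_A = 0, giving q_A = 143/2.
Then q_C = (143 - 143/2)/2 = 143/4.
Price P = 188 - 429/4 = 323/4.
Cinder's profit: (323/4 - 45)·(143/4) - 786 = 492.0625.

492.06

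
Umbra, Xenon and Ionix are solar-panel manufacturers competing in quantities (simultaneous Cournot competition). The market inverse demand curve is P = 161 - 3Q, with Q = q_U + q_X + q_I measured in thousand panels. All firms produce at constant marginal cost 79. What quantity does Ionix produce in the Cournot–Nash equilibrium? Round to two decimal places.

A representative firm's profit is π_i = q_i(161 - 3Q) - 79q_i.
First-order condition (treating rivals' output as given): 82 - 6q_i - 3·Σ_{j≠i} q_j = 0.
By symmetry each firm produces the same amount; substituting Σ_{j≠i} q_j = 2q_i yields q_i = 82/12 = 41/6.

6.83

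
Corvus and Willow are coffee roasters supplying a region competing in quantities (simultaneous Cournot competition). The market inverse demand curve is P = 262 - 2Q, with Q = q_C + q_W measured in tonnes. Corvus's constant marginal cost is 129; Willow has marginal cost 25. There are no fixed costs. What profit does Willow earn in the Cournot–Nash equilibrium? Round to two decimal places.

Corvus's profit: π_C = (262 - 2Q)q_C - (129q_C). Setting ∂π_C/∂q_C = 0: 133 - 4q_C - 2(q_W) = 0.
Willow's first-order condition: 237 - 4q_W - 2(q_C) = 0.
Rearranging gives the reaction functions q_C = (133 - 2q_W)/4 and q_W = (237 - 2q_C)/4.
Substituting one into the other gives q_C = 29/6 and q_W = 341/6.
Price P = 262 - 2·(185/3) = 416/3.
Willow's profit: (416/3 - 25)·(341/6) = 6460.0556.

6460.06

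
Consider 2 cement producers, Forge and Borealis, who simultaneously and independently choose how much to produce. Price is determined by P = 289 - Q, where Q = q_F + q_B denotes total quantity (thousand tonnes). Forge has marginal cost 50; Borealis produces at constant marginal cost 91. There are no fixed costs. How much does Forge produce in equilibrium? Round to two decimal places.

93.33

Forge's profit: π_F = (289 - Q)q_F - (50q_F). Setting ∂π_F/∂q_F = 0: 239 - 2q_F - (q_B) = 0.
Borealis's profit: π_B = (289 - Q)q_B - (91q_B). Setting ∂π_B/∂q_B = 0: 198 - 2q_B - (q_F) = 0.
So q_F = (239 - q_B)/2 and q_B = (198 - q_F)/2.
Solving the pair: q_F = 280/3, q_B = 157/3.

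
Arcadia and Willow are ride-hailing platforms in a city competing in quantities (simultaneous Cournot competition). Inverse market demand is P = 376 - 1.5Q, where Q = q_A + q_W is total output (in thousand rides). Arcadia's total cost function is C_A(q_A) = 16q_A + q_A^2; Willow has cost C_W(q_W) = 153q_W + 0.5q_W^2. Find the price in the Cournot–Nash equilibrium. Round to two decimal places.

Arcadia's profit: π_A = (376 - 1.5Q)q_A - (16q_A + q_A²). Setting ∂π_A/∂q_A = 0: 360 - 5q_A - (3/2)(q_W) = 0.
Willow's first-order condition: 223 - 4q_W - (3/2)(q_A) = 0.
So q_A = (360 - (3/2)q_W)/5 and q_W = (223 - (3/2)q_A)/4.
Solving the pair: q_A = 62.2817, q_W = 32.3944.
Total output Q = 94.6761, so price P = 376 - (3/2)·94.6761 = 233.9859.

233.99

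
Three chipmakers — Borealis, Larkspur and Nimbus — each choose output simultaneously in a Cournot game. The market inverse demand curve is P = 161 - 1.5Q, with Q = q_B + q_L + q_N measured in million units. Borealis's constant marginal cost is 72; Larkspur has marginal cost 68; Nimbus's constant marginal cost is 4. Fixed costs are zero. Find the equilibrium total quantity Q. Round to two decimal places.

56.50

Borealis's profit: π_B = (161 - 1.5Q)q_B - (72q_B). Setting ∂π_B/∂q_B = 0: 89 - 3q_B - (3/2)(q_L + q_N) = 0.
Larkspur's profit: π_L = (161 - 1.5Q)q_L - (68q_L). Setting ∂π_L/∂q_L = 0: 93 - 3q_L - (3/2)(q_B + q_N) = 0.
Nimbus's profit: π_N = (161 - 1.5Q)q_N - (4q_N). Setting ∂π_N/∂q_N = 0: 157 - 3q_N - (3/2)(q_B + q_L) = 0.
Adding the 3 first-order conditions: 339 − 6Q = 0, so Q = 113/2.
Back-substituting: q_B = (89 − 339/4)/(3/2) = 17/6, q_L = (93 − 339/4)/(3/2) = 11/2, q_N = (157 − 339/4)/(3/2) = 289/6.
Total output Q = 17/6 + 11/2 + 289/6 = 113/2.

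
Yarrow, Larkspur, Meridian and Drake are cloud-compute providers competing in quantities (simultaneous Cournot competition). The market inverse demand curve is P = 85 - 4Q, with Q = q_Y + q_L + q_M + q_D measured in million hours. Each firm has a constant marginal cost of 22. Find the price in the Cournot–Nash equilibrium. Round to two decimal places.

34.60

A representative firm's profit is π_i = q_i(85 - 4Q) - 22q_i.
First-order condition (treating rivals' output as given): 63 - 8q_i - 4·Σ_{j≠i} q_j = 0.
With identical firms every q_j equals q_i, so Σ_{j≠i} q_j = 3q_i and 63 = 20q_i, giving q_i = 63/20.
Total output Q = 63/5, so price P = 85 - 4·(63/5) = 173/5.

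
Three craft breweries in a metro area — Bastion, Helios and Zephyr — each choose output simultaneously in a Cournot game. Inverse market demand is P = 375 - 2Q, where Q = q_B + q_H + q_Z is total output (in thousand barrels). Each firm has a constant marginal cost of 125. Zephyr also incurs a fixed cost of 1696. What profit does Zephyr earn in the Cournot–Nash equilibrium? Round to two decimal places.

Each firm earns π_i = (375 - 2Q)q_i - 125q_i.
First-order condition (treating rivals' output as given): 250 - 4q_i - 2·Σ_{j≠i} q_j = 0.
With identical firms every q_j equals q_i, so Σ_{j≠i} q_j = 2q_i and 250 = 8q_i, giving q_i = 125/4.
Price P = 375 - 2·(375/4) = 375/2.
Zephyr's profit: (375/2 - 125)·(125/4) - 1696 = 257.1250.

257.13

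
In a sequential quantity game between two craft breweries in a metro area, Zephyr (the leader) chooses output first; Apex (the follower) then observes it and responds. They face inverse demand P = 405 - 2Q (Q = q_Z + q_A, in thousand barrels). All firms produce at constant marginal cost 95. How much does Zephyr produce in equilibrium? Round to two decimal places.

77.50

The follower Apex best-responds to any q_Z: π_A = (405 - 2Q)q_A - 95q_A.
∂π_A/∂q_A = 310 - 2q_Z - 4q_A = 0 gives the reaction function q_A = (310 - 2q_Z)/4.
The leader anticipates this reaction. Substituting into P = 405 - 2Q gives P = 250 - q_Z, so π_Z = (250 - q_Z)q_Z - 95q_Z.
Leader FOC: 155 - 2q_Z = 0, so q_Z = 155/2.
Then q_A = (310 - 2·(155/2))/4 = 155/4.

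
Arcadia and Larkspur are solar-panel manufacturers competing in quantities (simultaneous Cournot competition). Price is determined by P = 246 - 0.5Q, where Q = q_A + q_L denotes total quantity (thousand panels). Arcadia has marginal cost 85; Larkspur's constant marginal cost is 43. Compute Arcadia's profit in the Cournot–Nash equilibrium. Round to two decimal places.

3146.89

Arcadia's profit: π_A = (246 - 0.5Q)q_A - (85q_A). Setting ∂π_A/∂q_A = 0: 161 - q_A - (1/2)(q_L) = 0.
Larkspur's first-order condition: 203 - q_L - (1/2)(q_A) = 0.
So q_A = (161 - (1/2)q_L) and q_L = (203 - (1/2)q_A).
Substituting one into the other gives q_A = 238/3 and q_L = 490/3.
Price P = 246 - (1/2)·(728/3) = 374/3.
Arcadia's profit: (374/3 - 85)·(238/3) = 3146.8889.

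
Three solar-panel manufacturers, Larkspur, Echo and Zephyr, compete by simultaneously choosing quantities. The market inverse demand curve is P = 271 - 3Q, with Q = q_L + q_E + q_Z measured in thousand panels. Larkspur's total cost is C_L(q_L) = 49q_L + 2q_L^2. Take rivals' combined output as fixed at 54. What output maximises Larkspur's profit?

6

With rivals' combined output fixed at 54, Larkspur's profit is π_L = (271 - 3·54 - 3q_L)q_L - (49q_L + 2q_L²) = (109 - 3q_L)q_L - (49q_L + 2q_L²).
∂π_L/∂q_L = 60 - 10q_L = 0, so q_L = 6.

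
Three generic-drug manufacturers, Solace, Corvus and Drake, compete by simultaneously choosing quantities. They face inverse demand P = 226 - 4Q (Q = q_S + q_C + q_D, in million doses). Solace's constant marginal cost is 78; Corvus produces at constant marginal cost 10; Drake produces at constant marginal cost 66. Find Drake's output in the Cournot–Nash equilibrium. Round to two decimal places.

Solace's profit: π_S = (226 - 4Q)q_S - (78q_S). Setting ∂π_S/∂q_S = 0: 148 - 8q_S - 4(q_C + q_D) = 0.
Corvus's profit: π_C = (226 - 4Q)q_C - (10q_C). Setting ∂π_C/∂q_C = 0: 216 - 8q_C - 4(q_S + q_D) = 0.
Drake's profit: π_D = (226 - 4Q)q_D - (66q_D). Setting ∂π_D/∂q_D = 0: 160 - 8q_D - 4(q_S + q_C) = 0.
Adding the 3 first-order conditions: 524 − 16Q = 0, so Q = 131/4.
Back-substituting: q_S = (148 − 131)/4 = 17/4, q_C = (216 − 131)/4 = 85/4, q_D = (160 − 131)/4 = 29/4.

7.25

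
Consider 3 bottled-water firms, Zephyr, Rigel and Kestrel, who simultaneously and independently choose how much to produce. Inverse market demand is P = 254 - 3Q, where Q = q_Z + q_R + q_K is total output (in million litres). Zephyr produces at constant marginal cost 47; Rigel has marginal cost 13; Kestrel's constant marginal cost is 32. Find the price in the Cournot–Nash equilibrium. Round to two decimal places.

86.50

Zephyr's profit: π_Z = (254 - 3Q)q_Z - (47q_Z). Setting ∂π_Z/∂q_Z = 0: 207 - 6q_Z - 3(q_R + q_K) = 0.
Rigel's first-order condition: 241 - 6q_R - 3(q_Z + q_K) = 0.
Kestrel's profit: π_K = (254 - 3Q)q_K - (32q_K). Setting ∂π_K/∂q_K = 0: 222 - 6q_K - 3(q_Z + q_R) = 0.
Adding the 3 first-order conditions: 670 − 12Q = 0, so Q = 335/6.
Back-substituting: q_Z = (207 − 335/2)/3 = 79/6, q_R = (241 − 335/2)/3 = 49/2, q_K = (222 − 335/2)/3 = 109/6.
Total output Q = 335/6, so price P = 254 - 3·(335/6) = 173/2.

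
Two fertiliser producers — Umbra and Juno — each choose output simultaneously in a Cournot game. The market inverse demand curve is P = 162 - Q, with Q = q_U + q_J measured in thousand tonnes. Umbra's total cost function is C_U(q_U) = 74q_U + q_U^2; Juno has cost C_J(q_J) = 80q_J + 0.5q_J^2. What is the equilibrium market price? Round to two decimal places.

123.64

Umbra's profit: π_U = (162 - Q)q_U - (74q_U + q_U²). Setting ∂π_U/∂q_U = 0: 88 - 4q_U - (q_J) = 0.
Juno's first-order condition: 82 - 3q_J - (q_U) = 0.
So q_U = (88 - q_J)/4 and q_J = (82 - q_U)/3.
Solving the pair: q_U = 182/11, q_J = 240/11.
Total output Q = 422/11, so price P = 162 - 422/11 = 1360/11.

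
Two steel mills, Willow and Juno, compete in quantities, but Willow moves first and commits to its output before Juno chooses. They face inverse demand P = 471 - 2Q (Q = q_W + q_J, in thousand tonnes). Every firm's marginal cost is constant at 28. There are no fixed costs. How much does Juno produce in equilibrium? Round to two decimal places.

55.38

The follower Juno best-responds to any q_W: π_J = (471 - 2Q)q_J - 28q_J.
∂π_J/∂q_J = 443 - 2q_W - 4q_J = 0 gives the reaction function q_J = (443 - 2q_W)/4.
The leader anticipates this reaction. Substituting into P = 471 - 2Q gives P = 499/2 - q_W, so π_W = (499/2 - q_W)q_W - 28q_W.
Maximising: ∂π_W/∂q_W = 443/2 - 2q_W = 0, giving q_W = 443/4.
Then q_J = (443 - 2·(443/4))/4 = 443/8.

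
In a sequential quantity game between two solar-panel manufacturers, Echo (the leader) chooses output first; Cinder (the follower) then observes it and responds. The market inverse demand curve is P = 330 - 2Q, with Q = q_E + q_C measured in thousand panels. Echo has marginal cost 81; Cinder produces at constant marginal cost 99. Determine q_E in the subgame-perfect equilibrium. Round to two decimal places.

66.75

Solve by backward induction. Given q_E, the follower Cinder maximises π_C = (330 - 2q_E - 2q_C)q_C - 99q_C.
Setting the follower's marginal profit to zero, 231 - 2q_E - 4q_C = 0, i.e. q_C = (231 - 2q_E)/4.
The leader anticipates this reaction. Substituting into P = 330 - 2Q gives P = 429/2 - q_E, so π_E = (429/2 - q_E)q_E - 81q_E.
Leader FOC: 267/2 - 2q_E = 0, so q_E = 267/4.
Then q_C = (231 - 2·(267/4))/4 = 195/8.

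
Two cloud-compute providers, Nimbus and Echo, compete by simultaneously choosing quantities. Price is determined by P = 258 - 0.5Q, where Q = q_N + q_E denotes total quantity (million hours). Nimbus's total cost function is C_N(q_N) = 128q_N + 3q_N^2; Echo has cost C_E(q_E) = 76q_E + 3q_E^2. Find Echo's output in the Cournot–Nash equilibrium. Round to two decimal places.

Nimbus's profit: π_N = (258 - 0.5Q)q_N - (128q_N + 3q_N²). Setting ∂π_N/∂q_N = 0: 130 - 7q_N - (1/2)(q_E) = 0.
Echo's first-order condition: 182 - 7q_E - (1/2)(q_N) = 0.
So q_N = (130 - (1/2)q_E)/7 and q_E = (182 - (1/2)q_N)/7.
Substituting one into the other gives q_N = 84/5 and q_E = 124/5.

24.80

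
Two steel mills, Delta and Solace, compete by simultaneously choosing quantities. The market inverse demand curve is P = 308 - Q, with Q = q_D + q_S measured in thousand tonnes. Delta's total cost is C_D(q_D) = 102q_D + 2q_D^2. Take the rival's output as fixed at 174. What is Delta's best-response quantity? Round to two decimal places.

5.33

With the rival's output fixed at 174, Delta's profit is π_D = (308 - 174 - q_D)q_D - (102q_D + 2q_D²) = (134 - q_D)q_D - (102q_D + 2q_D²).
∂π_D/∂q_D = 32 - 6q_D = 0, so q_D = 16/3.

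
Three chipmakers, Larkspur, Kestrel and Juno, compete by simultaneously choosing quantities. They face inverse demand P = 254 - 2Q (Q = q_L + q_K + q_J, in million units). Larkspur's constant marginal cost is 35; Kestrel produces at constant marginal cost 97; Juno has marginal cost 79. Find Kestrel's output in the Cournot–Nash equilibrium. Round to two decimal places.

9.63

Larkspur's profit: π_L = (254 - 2Q)q_L - (35q_L). Setting ∂π_L/∂q_L = 0: 219 - 4q_L - 2(q_K + q_J) = 0.
Kestrel's first-order condition: 157 - 4q_K - 2(q_L + q_J) = 0.
Juno's first-order condition: 175 - 4q_J - 2(q_L + q_K) = 0.
Summing all 3 equations gives 551 − 8Q = 0, hence Q = 551/8.
Back-substituting: q_L = (219 − 551/4)/2 = 325/8, q_K = (157 − 551/4)/2 = 77/8, q_J = (175 − 551/4)/2 = 149/8.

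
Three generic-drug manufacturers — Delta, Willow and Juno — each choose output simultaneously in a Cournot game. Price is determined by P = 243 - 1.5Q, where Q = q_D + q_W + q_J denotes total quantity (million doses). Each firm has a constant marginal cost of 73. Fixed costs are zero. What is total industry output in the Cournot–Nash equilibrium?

85

A representative firm's profit is π_i = q_i(243 - 1.5Q) - 73q_i.
Setting ∂π_i/∂q_i = 0 with rivals' quantities fixed: 170 - 3q_i - (3/2)·Σ_{j≠i} q_j = 0.
With identical firms every q_j equals q_i, so Σ_{j≠i} q_j = 2q_i and 170 = 6q_i, giving q_i = 85/3.
Total output Q = 85/3 + 85/3 + 85/3 = 85.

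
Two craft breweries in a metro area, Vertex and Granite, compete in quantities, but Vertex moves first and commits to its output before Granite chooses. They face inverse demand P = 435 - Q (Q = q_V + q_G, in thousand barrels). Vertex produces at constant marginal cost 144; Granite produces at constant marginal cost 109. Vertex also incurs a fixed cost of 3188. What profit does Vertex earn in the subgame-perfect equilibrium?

Solve by backward induction. Given q_V, the follower Granite maximises π_G = (435 - q_V - q_G)q_G - 109q_G.
∂π_G/∂q_G = 326 - q_V - 2q_G = 0 gives the reaction function q_G = (326 - q_V)/2.
Vertex substitutes q_G(q_V) into its own profit: π_V = q_V(435 - q_V - (326 - q_V)/2) - 144q_V = (272 - (1/2)q_V)q_V - 144q_V.
Leader FOC: 128 - q_V = 0, so q_V = 128.
Then q_G = (326 - 128)/2 = 99.
Price P = 435 - 227 = 208.
Vertex's profit: (208 - 144)·128 - 3188 = 5004.

5004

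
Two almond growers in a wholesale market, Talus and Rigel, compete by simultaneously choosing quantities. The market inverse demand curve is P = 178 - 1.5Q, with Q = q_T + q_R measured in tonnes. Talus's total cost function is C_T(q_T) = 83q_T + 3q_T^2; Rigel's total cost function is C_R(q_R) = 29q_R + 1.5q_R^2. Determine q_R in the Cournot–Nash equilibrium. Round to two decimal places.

23.16

Talus's profit: π_T = (178 - 1.5Q)q_T - (83q_T + 3q_T²). Setting ∂π_T/∂q_T = 0: 95 - 9q_T - (3/2)(q_R) = 0.
Rigel's profit: π_R = (178 - 1.5Q)q_R - (29q_R + (3/2)q_R²). Setting ∂π_R/∂q_R = 0: 149 - 6q_R - (3/2)(q_T) = 0.
Best responses: q_T = (95 - (3/2)q_R)/9, q_R = (149 - (3/2)q_T)/6.
Substituting one into the other gives q_T = 154/23 and q_R = 1598/69.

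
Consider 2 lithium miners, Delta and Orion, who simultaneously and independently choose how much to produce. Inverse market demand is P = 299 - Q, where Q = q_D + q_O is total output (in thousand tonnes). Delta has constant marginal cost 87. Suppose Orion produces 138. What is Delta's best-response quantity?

With the rival's output fixed at 138, Delta's profit is π_D = (299 - 138 - q_D)q_D - (87q_D) = (161 - q_D)q_D - (87q_D).
∂π_D/∂q_D = 74 - 2q_D = 0, so q_D = 37.

37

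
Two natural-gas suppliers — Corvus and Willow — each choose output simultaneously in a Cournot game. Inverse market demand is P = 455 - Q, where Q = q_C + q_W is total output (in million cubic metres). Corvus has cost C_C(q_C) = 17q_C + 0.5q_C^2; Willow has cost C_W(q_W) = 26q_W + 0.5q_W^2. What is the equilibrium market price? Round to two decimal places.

238.25

Corvus's profit: π_C = (455 - Q)q_C - (17q_C + (1/2)q_C²). Setting ∂π_C/∂q_C = 0: 438 - 3q_C - (q_W) = 0.
Willow's first-order condition: 429 - 3q_W - (q_C) = 0.
Best responses: q_C = (438 - q_W)/3, q_W = (429 - q_C)/3.
Substituting one into the other gives q_C = 885/8 and q_W = 849/8.
Total output Q = 867/4, so price P = 455 - 867/4 = 953/4.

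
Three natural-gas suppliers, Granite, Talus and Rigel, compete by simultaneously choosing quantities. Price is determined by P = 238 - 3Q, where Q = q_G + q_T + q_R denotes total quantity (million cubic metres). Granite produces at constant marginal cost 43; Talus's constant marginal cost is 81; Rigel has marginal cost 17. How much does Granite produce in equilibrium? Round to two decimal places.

Granite's profit: π_G = (238 - 3Q)q_G - (43q_G). Setting ∂π_G/∂q_G = 0: 195 - 6q_G - 3(q_T + q_R) = 0.
Talus's profit: π_T = (238 - 3Q)q_T - (81q_T). Setting ∂π_T/∂q_T = 0: 157 - 6q_T - 3(q_G + q_R) = 0.
Rigel's first-order condition: 221 - 6q_R - 3(q_G + q_T) = 0.
Summing all 3 equations gives 573 − 12Q = 0, hence Q = 191/4.
Back-substituting: q_G = (195 − 573/4)/3 = 69/4, q_T = (157 − 573/4)/3 = 55/12, q_R = (221 − 573/4)/3 = 311/12.

17.25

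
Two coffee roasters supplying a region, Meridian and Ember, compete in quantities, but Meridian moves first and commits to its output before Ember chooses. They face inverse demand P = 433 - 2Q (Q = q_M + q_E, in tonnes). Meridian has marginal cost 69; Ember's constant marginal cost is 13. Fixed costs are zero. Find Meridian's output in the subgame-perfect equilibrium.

77

The follower Ember best-responds to any q_M: π_E = (433 - 2Q)q_E - 13q_E.
∂π_E/∂q_E = 420 - 2q_M - 4q_E = 0 gives the reaction function q_E = (420 - 2q_M)/4.
The leader anticipates this reaction. Substituting into P = 433 - 2Q gives P = 223 - q_M, so π_M = (223 - q_M)q_M - 69q_M.
Leader FOC: 154 - 2q_M = 0, so q_M = 77.
Then q_E = (420 - 2·77)/4 = 133/2.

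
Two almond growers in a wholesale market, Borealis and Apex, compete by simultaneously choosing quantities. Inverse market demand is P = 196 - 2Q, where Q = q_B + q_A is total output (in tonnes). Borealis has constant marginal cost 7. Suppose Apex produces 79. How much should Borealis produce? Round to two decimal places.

7.75

With the rival's output fixed at 79, Borealis's profit is π_B = (196 - 2·79 - 2q_B)q_B - (7q_B) = (38 - 2q_B)q_B - (7q_B).
∂π_B/∂q_B = 31 - 4q_B = 0, so q_B = 31/4.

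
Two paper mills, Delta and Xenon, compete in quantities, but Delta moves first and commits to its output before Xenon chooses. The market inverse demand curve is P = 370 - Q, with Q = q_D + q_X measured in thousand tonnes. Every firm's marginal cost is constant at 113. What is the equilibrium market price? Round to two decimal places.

Solve by backward induction. Given q_D, the follower Xenon maximises π_X = (370 - q_D - q_X)q_X - 113q_X.
Follower FOC: 257 - q_D - 2q_X = 0, so q_X(q_D) = (257 - q_D)/2.
The leader anticipates this reaction. Substituting into P = 370 - Q gives P = 483/2 - (1/2)q_D, so π_D = (483/2 - (1/2)q_D)q_D - 113q_D.
Leader FOC: 257/2 - q_D = 0, so q_D = 257/2.
Then q_X = (257 - 257/2)/2 = 257/4.
Total output Q = 771/4, so price P = 370 - 771/4 = 709/4.

177.25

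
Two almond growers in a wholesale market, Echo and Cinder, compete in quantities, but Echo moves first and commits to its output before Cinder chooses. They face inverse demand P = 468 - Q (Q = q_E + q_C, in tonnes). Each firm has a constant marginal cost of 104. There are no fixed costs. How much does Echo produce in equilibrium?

182

The follower Cinder best-responds to any q_E: π_C = (468 - Q)q_C - 104q_C.
Setting the follower's marginal profit to zero, 364 - q_E - 2q_C = 0, i.e. q_C = (364 - q_E)/2.
Echo substitutes q_C(q_E) into its own profit: π_E = q_E(468 - q_E - (364 - q_E)/2) - 104q_E = (286 - (1/2)q_E)q_E - 104q_E.
The leader's first-order condition 182 - q_E = 0 yields q_E = 182.
Then q_C = (364 - 182)/2 = 91.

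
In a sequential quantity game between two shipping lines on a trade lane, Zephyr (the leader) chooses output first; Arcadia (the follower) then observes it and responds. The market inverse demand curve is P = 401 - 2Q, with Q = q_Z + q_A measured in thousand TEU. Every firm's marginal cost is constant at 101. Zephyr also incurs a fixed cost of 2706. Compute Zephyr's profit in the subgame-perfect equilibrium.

2919

Solve by backward induction. Given q_Z, the follower Arcadia maximises π_A = (401 - 2q_Z - 2q_A)q_A - 101q_A.
∂π_A/∂q_A = 300 - 2q_Z - 4q_A = 0 gives the reaction function q_A = (300 - 2q_Z)/4.
The leader anticipates this reaction. Substituting into P = 401 - 2Q gives P = 251 - q_Z, so π_Z = (251 - q_Z)q_Z - 101q_Z.
The leader's first-order condition 150 - 2q_Z = 0 yields q_Z = 75.
Then q_A = (300 - 2·75)/4 = 75/2.
Price P = 401 - 2·(225/2) = 176.
Zephyr's profit: (176 - 101)·75 - 2706 = 2919.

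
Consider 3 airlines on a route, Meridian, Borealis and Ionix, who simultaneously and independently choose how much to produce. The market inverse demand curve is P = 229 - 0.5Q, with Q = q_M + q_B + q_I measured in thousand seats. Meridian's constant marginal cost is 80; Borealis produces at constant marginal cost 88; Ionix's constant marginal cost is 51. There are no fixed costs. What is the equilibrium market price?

112

Meridian's profit: π_M = (229 - 0.5Q)q_M - (80q_M). Setting ∂π_M/∂q_M = 0: 149 - q_M - (1/2)(q_B + q_I) = 0.
Borealis's first-order condition: 141 - q_B - (1/2)(q_M + q_I) = 0.
Ionix's first-order condition: 178 - q_I - (1/2)(q_M + q_B) = 0.
Summing all 3 equations gives 468 − 2Q = 0, hence Q = 234.
Back-substituting: q_M = (149 − 117)/(1/2) = 64, q_B = (141 − 117)/(1/2) = 48, q_I = (178 − 117)/(1/2) = 122.
Total output Q = 234, so price P = 229 - (1/2)·234 = 112.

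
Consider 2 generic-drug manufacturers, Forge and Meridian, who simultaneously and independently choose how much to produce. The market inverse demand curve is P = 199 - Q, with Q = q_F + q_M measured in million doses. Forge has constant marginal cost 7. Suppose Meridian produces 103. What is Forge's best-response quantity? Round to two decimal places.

With the rival's output fixed at 103, Forge's profit is π_F = (199 - 103 - q_F)q_F - (7q_F) = (96 - q_F)q_F - (7q_F).
∂π_F/∂q_F = 89 - 2q_F = 0, so q_F = 89/2.

44.50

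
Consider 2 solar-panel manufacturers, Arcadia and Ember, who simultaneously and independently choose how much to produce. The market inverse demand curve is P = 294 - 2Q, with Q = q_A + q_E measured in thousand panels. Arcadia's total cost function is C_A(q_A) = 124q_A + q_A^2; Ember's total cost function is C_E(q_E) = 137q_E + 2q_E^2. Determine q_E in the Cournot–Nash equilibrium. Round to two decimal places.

13.68

Arcadia's profit: π_A = (294 - 2Q)q_A - (124q_A + q_A²). Setting ∂π_A/∂q_A = 0: 170 - 6q_A - 2(q_E) = 0.
Ember's profit: π_E = (294 - 2Q)q_E - (137q_E + 2q_E²). Setting ∂π_E/∂q_E = 0: 157 - 8q_E - 2(q_A) = 0.
Rearranging gives the reaction functions q_A = (170 - 2q_E)/6 and q_E = (157 - 2q_A)/8.
Solving the pair: q_A = 523/22, q_E = 301/22.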